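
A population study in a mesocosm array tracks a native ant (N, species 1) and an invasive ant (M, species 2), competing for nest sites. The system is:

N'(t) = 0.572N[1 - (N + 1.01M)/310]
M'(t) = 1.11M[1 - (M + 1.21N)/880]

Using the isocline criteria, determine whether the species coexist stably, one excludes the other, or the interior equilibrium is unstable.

Compare the nullcline intercepts: K1/α12 = 310/1.01 = 307 < K2 = 880; K2/α21 = 880/1.21 = 727 > K1 = 310.
Since the inequalities point opposite ways, species 2 can invade but species 1 cannot.

species 2 excludes species 1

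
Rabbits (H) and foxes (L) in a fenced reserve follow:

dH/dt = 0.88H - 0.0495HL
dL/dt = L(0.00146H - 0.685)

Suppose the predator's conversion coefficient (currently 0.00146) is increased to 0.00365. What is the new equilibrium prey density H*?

H* ≈ 188

At the interior fixed point, setting dL/dt = 0 with L > 0 fixes H* = (predator death rate)/(HL coefficient) — independent of the other coefficients.
With the change, H* = 0.685/0.00365 = 188; it falls from 469.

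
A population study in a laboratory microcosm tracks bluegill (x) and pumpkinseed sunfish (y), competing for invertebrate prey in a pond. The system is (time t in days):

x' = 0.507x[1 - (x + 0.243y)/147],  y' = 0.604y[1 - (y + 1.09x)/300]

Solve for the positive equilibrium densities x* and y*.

Setting both brackets to zero gives the nullclines x + 0.243y = 147 and 1.09x + y = 300.
Substituting y = 300 - 1.09x into the first: x(1 - 0.243·1.09) = 147 - 0.243·300.
So x* = 74.1/0.735 = 101, and then y* = 300 - 1.09·101 = 190.

x* ≈ 101, y* ≈ 190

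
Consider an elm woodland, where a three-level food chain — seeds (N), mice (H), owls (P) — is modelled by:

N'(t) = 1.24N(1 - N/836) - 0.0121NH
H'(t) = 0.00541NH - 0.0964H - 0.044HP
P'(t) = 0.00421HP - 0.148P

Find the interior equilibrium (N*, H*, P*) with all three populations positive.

From dP/dt = 0: 0.00421H* = 0.148, so H* = 35.2.
From dN/dt = 0: 1.24(1 - N*/836) = 0.0121·35.2, giving N* = 836·(1 - 0.343) = 549.
From dH/dt = 0: 0.00541·549 - 0.0964 = 0.044P*, so P* = 2.87/0.044 = 65.3.

N* ≈ 549, H* ≈ 35.2, P* ≈ 65.3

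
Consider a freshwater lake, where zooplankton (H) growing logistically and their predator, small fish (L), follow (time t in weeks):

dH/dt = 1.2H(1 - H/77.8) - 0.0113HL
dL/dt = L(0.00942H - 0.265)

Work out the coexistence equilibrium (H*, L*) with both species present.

H* ≈ 28.1, L* ≈ 67.8

From dL/dt = 0 with L > 0: 0.00942H* = 0.265, so H* = 28.1.
Substitute into dH/dt = 0: 1.2(1 - 28.1/77.8) = 0.0113L*.
The bracket is 0.638, giving L* = 0.766/0.0113 = 67.8.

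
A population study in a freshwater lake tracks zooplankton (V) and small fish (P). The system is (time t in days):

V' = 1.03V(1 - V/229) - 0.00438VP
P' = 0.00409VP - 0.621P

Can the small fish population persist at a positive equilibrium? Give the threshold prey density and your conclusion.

Threshold V = 152; K > 152, so yes, the predator persists.

The predator equation gives dP/dt > 0 only when V > 0.621/0.00409 = 152.
Without the predator, V → K = 229. Since 229 > 152, the predator can invade and persist.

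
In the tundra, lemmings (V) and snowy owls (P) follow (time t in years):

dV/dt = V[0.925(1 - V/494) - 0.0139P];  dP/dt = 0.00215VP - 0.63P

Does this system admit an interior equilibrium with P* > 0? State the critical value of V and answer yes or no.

The predator equation gives dP/dt > 0 only when V > 0.63/0.00215 = 293.
Without the predator, V → K = 494. Since 494 > 293, the predator can invade and persist.

Threshold V = 293; K > 293, so yes, the predator persists.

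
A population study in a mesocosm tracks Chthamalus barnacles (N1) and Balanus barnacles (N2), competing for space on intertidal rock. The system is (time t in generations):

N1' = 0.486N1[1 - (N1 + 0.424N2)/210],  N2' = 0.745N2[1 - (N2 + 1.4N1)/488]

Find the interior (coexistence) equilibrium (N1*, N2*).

Setting both brackets to zero gives the nullclines N1 + 0.424N2 = 210 and 1.4N1 + N2 = 488.
Substituting N2 = 488 - 1.4N1 into the first: N1(1 - 0.424·1.4) = 210 - 0.424·488.
So N1* = 3.09/0.406 = 7.6, and then N2* = 488 - 1.4·7.6 = 477.

N1* ≈ 7.6, N2* ≈ 477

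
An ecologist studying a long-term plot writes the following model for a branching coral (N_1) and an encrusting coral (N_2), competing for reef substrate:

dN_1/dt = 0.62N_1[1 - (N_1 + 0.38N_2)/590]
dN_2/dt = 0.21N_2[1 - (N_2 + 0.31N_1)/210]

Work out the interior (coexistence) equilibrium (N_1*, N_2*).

Setting both brackets to zero gives the nullclines N_1 + 0.38N_2 = 590 and 0.31N_1 + N_2 = 210.
Substituting N_2 = 210 - 0.31N_1 into the first: N_1(1 - 0.38·0.31) = 590 - 0.38·210.
So N_1* = 510/0.882 = 578, and then N_2* = 210 - 0.31·578 = 30.7.

N_1* ≈ 578, N_2* ≈ 30.7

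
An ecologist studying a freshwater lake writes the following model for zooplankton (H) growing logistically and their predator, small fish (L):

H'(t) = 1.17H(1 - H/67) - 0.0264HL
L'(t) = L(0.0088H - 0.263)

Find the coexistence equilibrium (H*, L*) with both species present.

From dL/dt = 0 with L > 0: 0.0088H* = 0.263, so H* = 29.9.
Substitute into dH/dt = 0: 1.17(1 - 29.9/67) = 0.0264L*.
The bracket is 0.554, giving L* = 0.648/0.0264 = 24.5.

H* ≈ 29.9, L* ≈ 24.5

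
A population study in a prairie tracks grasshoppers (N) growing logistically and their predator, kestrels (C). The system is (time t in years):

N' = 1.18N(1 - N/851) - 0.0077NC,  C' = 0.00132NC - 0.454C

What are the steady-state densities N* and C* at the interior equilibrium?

N* ≈ 344, C* ≈ 91.3

From dC/dt = 0 with C > 0: 0.00132N* = 0.454, so N* = 344.
Substitute into dN/dt = 0: 1.18(1 - 344/851) = 0.0077C*.
The bracket is 0.596, giving C* = 0.703/0.0077 = 91.3.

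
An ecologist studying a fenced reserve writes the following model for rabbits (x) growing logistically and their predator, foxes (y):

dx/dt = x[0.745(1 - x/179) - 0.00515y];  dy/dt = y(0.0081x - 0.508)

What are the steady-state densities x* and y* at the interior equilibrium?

From dy/dt = 0 with y > 0: 0.0081x* = 0.508, so x* = 62.7.
Substitute into dx/dt = 0: 0.745(1 - 62.7/179) = 0.00515y*.
The bracket is 0.65, giving y* = 0.484/0.00515 = 94.

x* ≈ 62.7, y* ≈ 94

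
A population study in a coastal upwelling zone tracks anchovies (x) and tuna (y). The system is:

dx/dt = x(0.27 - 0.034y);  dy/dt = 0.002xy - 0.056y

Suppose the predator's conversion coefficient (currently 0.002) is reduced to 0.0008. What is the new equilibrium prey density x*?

x* ≈ 70

At the interior fixed point, setting dy/dt = 0 with y > 0 fixes x* = (predator death rate)/(xy coefficient) — independent of the other coefficients.
With the change, x* = 0.056/0.0008 = 70; it rises from 28.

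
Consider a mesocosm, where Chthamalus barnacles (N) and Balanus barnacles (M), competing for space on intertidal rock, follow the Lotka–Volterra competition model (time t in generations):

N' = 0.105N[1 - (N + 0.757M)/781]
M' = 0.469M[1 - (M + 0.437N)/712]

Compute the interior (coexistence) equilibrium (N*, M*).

N* ≈ 362, M* ≈ 554

Setting both brackets to zero gives the nullclines N + 0.757M = 781 and 0.437N + M = 712.
Substituting M = 712 - 0.437N into the first: N(1 - 0.757·0.437) = 781 - 0.757·712.
So N* = 242/0.669 = 362, and then M* = 712 - 0.437·362 = 554.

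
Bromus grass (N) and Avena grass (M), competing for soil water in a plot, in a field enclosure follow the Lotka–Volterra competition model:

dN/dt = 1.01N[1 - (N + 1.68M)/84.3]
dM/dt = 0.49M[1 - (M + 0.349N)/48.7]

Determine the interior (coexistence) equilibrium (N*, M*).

N* ≈ 6, M* ≈ 46.6

Setting both brackets to zero gives the nullclines N + 1.68M = 84.3 and 0.349N + M = 48.7.
Substituting M = 48.7 - 0.349N into the first: N(1 - 1.68·0.349) = 84.3 - 1.68·48.7.
So N* = 2.48/0.414 = 6, and then M* = 48.7 - 0.349·6 = 46.6.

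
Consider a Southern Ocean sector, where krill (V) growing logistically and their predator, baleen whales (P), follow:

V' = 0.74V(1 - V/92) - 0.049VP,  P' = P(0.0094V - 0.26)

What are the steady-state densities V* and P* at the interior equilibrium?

V* ≈ 27.7, P* ≈ 10.6

From dP/dt = 0 with P > 0: 0.0094V* = 0.26, so V* = 27.7.
Substitute into dV/dt = 0: 0.74(1 - 27.7/92) = 0.049P*.
The bracket is 0.699, giving P* = 0.518/0.049 = 10.6.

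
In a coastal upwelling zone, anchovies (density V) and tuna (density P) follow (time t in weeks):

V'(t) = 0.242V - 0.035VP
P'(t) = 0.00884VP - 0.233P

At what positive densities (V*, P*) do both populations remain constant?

V* ≈ 26.4, P* ≈ 6.91

Set dP/dt = 0 with P > 0: 0.00884V - 0.233 = 0, so V* = 0.233/0.00884 = 26.4.
Set dV/dt = 0 with V > 0: 0.242 - 0.035P = 0, so P* = 0.242/0.035 = 6.91.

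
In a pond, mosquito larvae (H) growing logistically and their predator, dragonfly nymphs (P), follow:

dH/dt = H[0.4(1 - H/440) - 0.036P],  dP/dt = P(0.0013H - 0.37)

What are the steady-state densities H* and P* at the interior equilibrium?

H* ≈ 285, P* ≈ 3.92

From dP/dt = 0 with P > 0: 0.0013H* = 0.37, so H* = 285.
Substitute into dH/dt = 0: 0.4(1 - 285/440) = 0.036P*.
The bracket is 0.353, giving P* = 0.141/0.036 = 3.92.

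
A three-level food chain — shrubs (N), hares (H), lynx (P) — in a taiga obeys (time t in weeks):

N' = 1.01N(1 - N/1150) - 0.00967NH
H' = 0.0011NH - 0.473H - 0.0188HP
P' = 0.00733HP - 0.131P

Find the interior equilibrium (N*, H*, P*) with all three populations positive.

N* ≈ 953, H* ≈ 17.9, P* ≈ 30.6

From dP/dt = 0: 0.00733H* = 0.131, so H* = 17.9.
From dN/dt = 0: 1.01(1 - N*/1150) = 0.00967·17.9, giving N* = 1150·(1 - 0.171) = 953.
From dH/dt = 0: 0.0011·953 - 0.473 = 0.0188P*, so P* = 0.576/0.0188 = 30.6.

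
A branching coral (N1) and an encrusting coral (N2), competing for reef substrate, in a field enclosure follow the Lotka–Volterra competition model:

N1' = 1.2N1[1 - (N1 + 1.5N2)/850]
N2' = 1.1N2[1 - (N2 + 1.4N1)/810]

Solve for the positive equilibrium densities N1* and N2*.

N1* ≈ 332, N2* ≈ 345

Setting both brackets to zero gives the nullclines N1 + 1.5N2 = 850 and 1.4N1 + N2 = 810.
Substituting N2 = 810 - 1.4N1 into the first: N1(1 - 1.5·1.4) = 850 - 1.5·810.
So N1* = -365/-1.1 = 332, and then N2* = 810 - 1.4·332 = 345.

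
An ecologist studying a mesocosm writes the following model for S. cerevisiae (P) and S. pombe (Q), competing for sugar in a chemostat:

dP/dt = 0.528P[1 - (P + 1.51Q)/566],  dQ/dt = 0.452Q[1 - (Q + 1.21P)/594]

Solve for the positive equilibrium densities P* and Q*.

P* ≈ 400, Q* ≈ 110

Setting both brackets to zero gives the nullclines P + 1.51Q = 566 and 1.21P + Q = 594.
Substituting Q = 594 - 1.21P into the first: P(1 - 1.51·1.21) = 566 - 1.51·594.
So P* = -331/-0.827 = 400, and then Q* = 594 - 1.21·400 = 110.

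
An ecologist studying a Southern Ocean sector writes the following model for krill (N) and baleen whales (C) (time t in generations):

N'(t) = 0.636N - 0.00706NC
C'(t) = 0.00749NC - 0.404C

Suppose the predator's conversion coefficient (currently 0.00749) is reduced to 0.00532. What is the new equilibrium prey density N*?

At the interior fixed point, setting dC/dt = 0 with C > 0 fixes N* = (predator death rate)/(NC coefficient) — independent of the other coefficients.
With the change, N* = 0.404/0.00532 = 75.9; it rises from 53.9.

N* ≈ 75.9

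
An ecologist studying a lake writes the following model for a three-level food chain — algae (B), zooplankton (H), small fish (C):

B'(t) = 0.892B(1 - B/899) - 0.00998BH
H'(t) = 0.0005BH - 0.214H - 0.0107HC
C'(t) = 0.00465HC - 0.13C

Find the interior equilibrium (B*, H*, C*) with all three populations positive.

From dC/dt = 0: 0.00465H* = 0.13, so H* = 28.
From dB/dt = 0: 0.892(1 - B*/899) = 0.00998·28, giving B* = 899·(1 - 0.313) = 618.
From dH/dt = 0: 0.0005·618 - 0.214 = 0.0107C*, so C* = 0.0949/0.0107 = 8.87.

B* ≈ 618, H* ≈ 28, C* ≈ 8.87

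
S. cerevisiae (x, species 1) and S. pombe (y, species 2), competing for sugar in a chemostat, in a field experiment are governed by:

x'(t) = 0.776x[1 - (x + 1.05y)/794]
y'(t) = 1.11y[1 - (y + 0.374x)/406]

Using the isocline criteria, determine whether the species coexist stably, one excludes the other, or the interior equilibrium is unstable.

stable coexistence

Compare the nullcline intercepts: K1/α12 = 794/1.05 = 756 > K2 = 406; K2/α21 = 406/0.374 = 1090 > K1 = 794.
Since both inequalities hold, each species can invade when rare, so the interior equilibrium is stable.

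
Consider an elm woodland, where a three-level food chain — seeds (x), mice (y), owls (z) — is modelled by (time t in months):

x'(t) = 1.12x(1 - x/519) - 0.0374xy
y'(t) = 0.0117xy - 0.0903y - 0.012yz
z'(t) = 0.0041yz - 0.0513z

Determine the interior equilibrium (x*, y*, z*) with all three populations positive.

x* ≈ 302, y* ≈ 12.5, z* ≈ 287

From dz/dt = 0: 0.0041y* = 0.0513, so y* = 12.5.
From dx/dt = 0: 1.12(1 - x*/519) = 0.0374·12.5, giving x* = 519·(1 - 0.418) = 302.
From dy/dt = 0: 0.0117·302 - 0.0903 = 0.012z*, so z* = 3.44/0.012 = 287.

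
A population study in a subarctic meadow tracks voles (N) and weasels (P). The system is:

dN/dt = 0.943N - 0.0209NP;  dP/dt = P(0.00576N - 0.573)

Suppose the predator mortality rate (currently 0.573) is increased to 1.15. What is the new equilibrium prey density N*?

At the interior fixed point, setting dP/dt = 0 with P > 0 fixes N* = (predator death rate)/(NP coefficient) — independent of the other coefficients.
With the change, N* = 1.15/0.00576 = 200; it rises from 99.5.

N* ≈ 200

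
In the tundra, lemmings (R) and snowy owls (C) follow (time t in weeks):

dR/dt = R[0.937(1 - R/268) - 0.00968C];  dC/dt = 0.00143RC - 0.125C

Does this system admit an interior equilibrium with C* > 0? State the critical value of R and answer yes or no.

Threshold R = 87.4; K > 87.4, so yes, the predator persists.

The predator equation gives dC/dt > 0 only when R > 0.125/0.00143 = 87.4.
Without the predator, R → K = 268. Since 268 > 87.4, the predator can invade and persist.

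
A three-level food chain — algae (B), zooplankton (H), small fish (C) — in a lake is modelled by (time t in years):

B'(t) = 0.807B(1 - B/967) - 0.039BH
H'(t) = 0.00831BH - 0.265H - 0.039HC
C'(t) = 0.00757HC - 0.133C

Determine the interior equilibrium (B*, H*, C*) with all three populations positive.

B* ≈ 146, H* ≈ 17.6, C* ≈ 24.3

From dC/dt = 0: 0.00757H* = 0.133, so H* = 17.6.
From dB/dt = 0: 0.807(1 - B*/967) = 0.039·17.6, giving B* = 967·(1 - 0.849) = 146.
From dH/dt = 0: 0.00831·146 - 0.265 = 0.039C*, so C* = 0.948/0.039 = 24.3.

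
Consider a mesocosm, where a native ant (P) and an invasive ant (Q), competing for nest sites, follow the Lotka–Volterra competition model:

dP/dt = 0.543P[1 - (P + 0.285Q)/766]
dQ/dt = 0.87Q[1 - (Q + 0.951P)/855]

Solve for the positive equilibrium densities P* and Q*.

Setting both brackets to zero gives the nullclines P + 0.285Q = 766 and 0.951P + Q = 855.
Substituting Q = 855 - 0.951P into the first: P(1 - 0.285·0.951) = 766 - 0.285·855.
So P* = 522/0.729 = 717, and then Q* = 855 - 0.951·717 = 174.

P* ≈ 717, Q* ≈ 174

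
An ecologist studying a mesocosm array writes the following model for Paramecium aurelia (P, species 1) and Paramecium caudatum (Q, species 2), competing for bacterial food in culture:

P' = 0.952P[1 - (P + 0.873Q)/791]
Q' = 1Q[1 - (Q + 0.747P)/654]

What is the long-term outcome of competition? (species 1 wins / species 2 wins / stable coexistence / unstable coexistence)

stable coexistence

Compare the nullcline intercepts: K1/α12 = 791/0.873 = 906 > K2 = 654; K2/α21 = 654/0.747 = 876 > K1 = 791.
Since both inequalities hold, each species can invade when rare, so the interior equilibrium is stable.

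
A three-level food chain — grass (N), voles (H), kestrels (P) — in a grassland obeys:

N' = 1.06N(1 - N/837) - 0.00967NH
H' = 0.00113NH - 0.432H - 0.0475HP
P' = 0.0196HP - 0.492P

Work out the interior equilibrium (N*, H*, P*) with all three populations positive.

From dP/dt = 0: 0.0196H* = 0.492, so H* = 25.1.
From dN/dt = 0: 1.06(1 - N*/837) = 0.00967·25.1, giving N* = 837·(1 - 0.229) = 645.
From dH/dt = 0: 0.00113·645 - 0.432 = 0.0475P*, so P* = 0.297/0.0475 = 6.26.

N* ≈ 645, H* ≈ 25.1, P* ≈ 6.26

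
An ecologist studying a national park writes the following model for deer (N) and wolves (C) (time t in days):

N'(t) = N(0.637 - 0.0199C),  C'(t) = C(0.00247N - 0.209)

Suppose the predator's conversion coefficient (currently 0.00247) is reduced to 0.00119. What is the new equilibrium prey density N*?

At the interior fixed point, setting dC/dt = 0 with C > 0 fixes N* = (predator death rate)/(NC coefficient) — independent of the other coefficients.
With the change, N* = 0.209/0.00119 = 176; it rises from 84.6.

N* ≈ 176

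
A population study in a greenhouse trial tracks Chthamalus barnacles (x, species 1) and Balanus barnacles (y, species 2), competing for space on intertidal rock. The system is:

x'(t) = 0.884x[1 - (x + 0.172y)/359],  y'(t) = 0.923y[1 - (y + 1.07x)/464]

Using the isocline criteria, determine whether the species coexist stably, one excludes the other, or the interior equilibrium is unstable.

stable coexistence

Compare the nullcline intercepts: K1/α12 = 359/0.172 = 2090 > K2 = 464; K2/α21 = 464/1.07 = 434 > K1 = 359.
Since both inequalities hold, each species can invade when rare, so the interior equilibrium is stable.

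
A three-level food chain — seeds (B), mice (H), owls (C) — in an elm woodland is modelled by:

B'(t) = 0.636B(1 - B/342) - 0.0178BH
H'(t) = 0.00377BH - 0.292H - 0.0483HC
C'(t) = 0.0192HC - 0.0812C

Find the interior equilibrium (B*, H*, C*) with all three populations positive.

From dC/dt = 0: 0.0192H* = 0.0812, so H* = 4.23.
From dB/dt = 0: 0.636(1 - B*/342) = 0.0178·4.23, giving B* = 342·(1 - 0.118) = 302.
From dH/dt = 0: 0.00377·302 - 0.292 = 0.0483C*, so C* = 0.845/0.0483 = 17.5.

B* ≈ 302, H* ≈ 4.23, C* ≈ 17.5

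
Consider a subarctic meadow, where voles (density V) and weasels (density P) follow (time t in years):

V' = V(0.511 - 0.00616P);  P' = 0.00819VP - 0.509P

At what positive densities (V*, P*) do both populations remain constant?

Set dP/dt = 0 with P > 0: 0.00819V - 0.509 = 0, so V* = 0.509/0.00819 = 62.1.
Set dV/dt = 0 with V > 0: 0.511 - 0.00616P = 0, so P* = 0.511/0.00616 = 83.

V* ≈ 62.1, P* ≈ 83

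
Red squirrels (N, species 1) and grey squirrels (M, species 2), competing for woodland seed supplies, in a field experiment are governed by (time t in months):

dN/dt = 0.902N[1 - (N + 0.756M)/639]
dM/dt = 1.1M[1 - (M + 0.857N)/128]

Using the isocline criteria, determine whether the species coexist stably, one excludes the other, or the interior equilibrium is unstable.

species 1 excludes species 2

Compare the nullcline intercepts: K1/α12 = 639/0.756 = 845 > K2 = 128; K2/α21 = 128/0.857 = 149 < K1 = 639.
Since the inequalities point opposite ways, species 1 can invade but species 2 cannot.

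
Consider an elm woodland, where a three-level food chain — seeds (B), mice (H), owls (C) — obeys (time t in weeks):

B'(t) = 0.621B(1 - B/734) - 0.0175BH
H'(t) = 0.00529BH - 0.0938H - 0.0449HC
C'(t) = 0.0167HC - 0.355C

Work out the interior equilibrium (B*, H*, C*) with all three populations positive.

From dC/dt = 0: 0.0167H* = 0.355, so H* = 21.3.
From dB/dt = 0: 0.621(1 - B*/734) = 0.0175·21.3, giving B* = 734·(1 - 0.599) = 294.
From dH/dt = 0: 0.00529·294 - 0.0938 = 0.0449C*, so C* = 1.46/0.0449 = 32.6.

B* ≈ 294, H* ≈ 21.3, C* ≈ 32.6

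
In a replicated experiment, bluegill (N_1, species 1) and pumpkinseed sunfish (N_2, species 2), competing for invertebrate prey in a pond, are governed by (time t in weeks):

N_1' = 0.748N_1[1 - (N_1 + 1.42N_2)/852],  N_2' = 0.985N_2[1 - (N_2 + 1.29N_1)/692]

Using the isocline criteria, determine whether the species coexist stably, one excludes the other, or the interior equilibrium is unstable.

Compare the nullcline intercepts: K1/α12 = 852/1.42 = 600 < K2 = 692; K2/α21 = 692/1.29 = 536 < K1 = 852.
Since both are reversed, neither can invade when rare; the interior point is a saddle.

unstable coexistence (outcome depends on initial conditions)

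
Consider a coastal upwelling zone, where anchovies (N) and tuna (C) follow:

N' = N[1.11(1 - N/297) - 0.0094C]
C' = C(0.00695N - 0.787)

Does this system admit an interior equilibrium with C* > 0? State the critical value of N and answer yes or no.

The predator equation gives dC/dt > 0 only when N > 0.787/0.00695 = 113.
Without the predator, N → K = 297. Since 297 > 113, the predator can invade and persist.

Threshold N = 113; K > 113, so yes, the predator persists.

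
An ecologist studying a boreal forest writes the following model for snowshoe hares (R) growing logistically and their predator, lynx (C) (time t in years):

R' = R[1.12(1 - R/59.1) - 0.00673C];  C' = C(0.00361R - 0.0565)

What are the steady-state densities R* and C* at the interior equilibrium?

From dC/dt = 0 with C > 0: 0.00361R* = 0.0565, so R* = 15.7.
Substitute into dR/dt = 0: 1.12(1 - 15.7/59.1) = 0.00673C*.
The bracket is 0.735, giving C* = 0.823/0.00673 = 122.

R* ≈ 15.7, C* ≈ 122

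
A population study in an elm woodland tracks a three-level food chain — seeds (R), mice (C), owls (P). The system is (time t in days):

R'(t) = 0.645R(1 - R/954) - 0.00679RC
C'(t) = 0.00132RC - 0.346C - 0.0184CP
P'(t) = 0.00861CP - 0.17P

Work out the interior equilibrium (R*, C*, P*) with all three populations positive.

R* ≈ 756, C* ≈ 19.7, P* ≈ 35.4

From dP/dt = 0: 0.00861C* = 0.17, so C* = 19.7.
From dR/dt = 0: 0.645(1 - R*/954) = 0.00679·19.7, giving R* = 954·(1 - 0.208) = 756.
From dC/dt = 0: 0.00132·756 - 0.346 = 0.0184P*, so P* = 0.652/0.0184 = 35.4.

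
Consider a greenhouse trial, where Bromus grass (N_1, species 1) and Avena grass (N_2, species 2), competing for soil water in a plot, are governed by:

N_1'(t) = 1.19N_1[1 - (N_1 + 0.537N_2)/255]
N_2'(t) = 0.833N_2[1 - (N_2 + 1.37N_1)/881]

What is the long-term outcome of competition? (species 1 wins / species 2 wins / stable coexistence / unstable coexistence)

species 2 excludes species 1

Compare the nullcline intercepts: K1/α12 = 255/0.537 = 475 < K2 = 881; K2/α21 = 881/1.37 = 643 > K1 = 255.
Since the inequalities point opposite ways, species 2 can invade but species 1 cannot.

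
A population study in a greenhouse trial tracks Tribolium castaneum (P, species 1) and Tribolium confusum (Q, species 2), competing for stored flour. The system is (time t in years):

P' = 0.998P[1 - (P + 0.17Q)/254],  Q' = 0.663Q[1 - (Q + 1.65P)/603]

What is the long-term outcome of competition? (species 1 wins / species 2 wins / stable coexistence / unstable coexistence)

stable coexistence

Compare the nullcline intercepts: K1/α12 = 254/0.17 = 1490 > K2 = 603; K2/α21 = 603/1.65 = 365 > K1 = 254.
Since both inequalities hold, each species can invade when rare, so the interior equilibrium is stable.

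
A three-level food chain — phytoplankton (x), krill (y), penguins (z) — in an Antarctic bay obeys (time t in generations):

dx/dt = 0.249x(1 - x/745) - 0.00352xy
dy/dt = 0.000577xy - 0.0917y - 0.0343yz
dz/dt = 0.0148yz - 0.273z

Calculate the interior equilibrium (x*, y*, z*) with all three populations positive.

From dz/dt = 0: 0.0148y* = 0.273, so y* = 18.4.
From dx/dt = 0: 0.249(1 - x*/745) = 0.00352·18.4, giving x* = 745·(1 - 0.261) = 551.
From dy/dt = 0: 0.000577·551 - 0.0917 = 0.0343z*, so z* = 0.226/0.0343 = 6.59.

x* ≈ 551, y* ≈ 18.4, z* ≈ 6.59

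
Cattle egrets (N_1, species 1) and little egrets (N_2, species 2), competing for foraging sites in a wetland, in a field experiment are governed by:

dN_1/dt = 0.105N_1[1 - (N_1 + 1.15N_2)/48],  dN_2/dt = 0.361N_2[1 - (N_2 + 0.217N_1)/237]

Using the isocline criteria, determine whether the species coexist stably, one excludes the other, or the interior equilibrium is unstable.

species 2 excludes species 1

Compare the nullcline intercepts: K1/α12 = 48/1.15 = 41.7 < K2 = 237; K2/α21 = 237/0.217 = 1090 > K1 = 48.
Since the inequalities point opposite ways, species 2 can invade but species 1 cannot.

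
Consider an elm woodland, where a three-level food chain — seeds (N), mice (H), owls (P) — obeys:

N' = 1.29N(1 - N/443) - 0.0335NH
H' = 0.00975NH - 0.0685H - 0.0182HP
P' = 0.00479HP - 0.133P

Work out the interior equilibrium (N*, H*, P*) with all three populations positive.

N* ≈ 124, H* ≈ 27.8, P* ≈ 62.4

From dP/dt = 0: 0.00479H* = 0.133, so H* = 27.8.
From dN/dt = 0: 1.29(1 - N*/443) = 0.0335·27.8, giving N* = 443·(1 - 0.721) = 124.
From dH/dt = 0: 0.00975·124 - 0.0685 = 0.0182P*, so P* = 1.14/0.0182 = 62.4.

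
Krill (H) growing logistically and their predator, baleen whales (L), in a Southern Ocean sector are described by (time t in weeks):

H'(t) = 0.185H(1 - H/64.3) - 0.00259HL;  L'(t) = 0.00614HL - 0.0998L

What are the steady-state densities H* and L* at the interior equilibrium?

From dL/dt = 0 with L > 0: 0.00614H* = 0.0998, so H* = 16.3.
Substitute into dH/dt = 0: 0.185(1 - 16.3/64.3) = 0.00259L*.
The bracket is 0.747, giving L* = 0.138/0.00259 = 53.4.

H* ≈ 16.3, L* ≈ 53.4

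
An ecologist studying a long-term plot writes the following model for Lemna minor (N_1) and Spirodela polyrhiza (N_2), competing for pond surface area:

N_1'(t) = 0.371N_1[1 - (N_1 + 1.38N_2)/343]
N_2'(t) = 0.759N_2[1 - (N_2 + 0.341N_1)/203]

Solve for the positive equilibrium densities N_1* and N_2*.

Setting both brackets to zero gives the nullclines N_1 + 1.38N_2 = 343 and 0.341N_1 + N_2 = 203.
Substituting N_2 = 203 - 0.341N_1 into the first: N_1(1 - 1.38·0.341) = 343 - 1.38·203.
So N_1* = 62.9/0.529 = 119, and then N_2* = 203 - 0.341·119 = 163.

N_1* ≈ 119, N_2* ≈ 163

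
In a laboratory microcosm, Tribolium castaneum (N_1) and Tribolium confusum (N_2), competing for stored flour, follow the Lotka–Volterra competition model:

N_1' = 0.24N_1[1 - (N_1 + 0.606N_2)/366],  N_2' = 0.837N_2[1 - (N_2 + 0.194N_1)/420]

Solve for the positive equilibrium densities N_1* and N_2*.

N_1* ≈ 126, N_2* ≈ 395

Setting both brackets to zero gives the nullclines N_1 + 0.606N_2 = 366 and 0.194N_1 + N_2 = 420.
Substituting N_2 = 420 - 0.194N_1 into the first: N_1(1 - 0.606·0.194) = 366 - 0.606·420.
So N_1* = 111/0.882 = 126, and then N_2* = 420 - 0.194·126 = 395.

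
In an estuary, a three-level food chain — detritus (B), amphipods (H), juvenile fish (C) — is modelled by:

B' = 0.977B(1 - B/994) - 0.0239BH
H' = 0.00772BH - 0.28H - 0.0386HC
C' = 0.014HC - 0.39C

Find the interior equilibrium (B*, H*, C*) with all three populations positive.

B* ≈ 317, H* ≈ 27.9, C* ≈ 56.1

From dC/dt = 0: 0.014H* = 0.39, so H* = 27.9.
From dB/dt = 0: 0.977(1 - B*/994) = 0.0239·27.9, giving B* = 994·(1 - 0.681) = 317.
From dH/dt = 0: 0.00772·317 - 0.28 = 0.0386C*, so C* = 2.16/0.0386 = 56.1.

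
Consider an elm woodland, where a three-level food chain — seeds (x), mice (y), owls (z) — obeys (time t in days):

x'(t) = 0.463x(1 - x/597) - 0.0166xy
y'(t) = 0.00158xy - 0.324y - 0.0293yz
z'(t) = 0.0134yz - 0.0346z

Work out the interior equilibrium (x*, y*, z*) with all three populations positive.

x* ≈ 542, y* ≈ 2.58, z* ≈ 18.2

From dz/dt = 0: 0.0134y* = 0.0346, so y* = 2.58.
From dx/dt = 0: 0.463(1 - x*/597) = 0.0166·2.58, giving x* = 597·(1 - 0.0926) = 542.
From dy/dt = 0: 0.00158·542 - 0.324 = 0.0293z*, so z* = 0.532/0.0293 = 18.2.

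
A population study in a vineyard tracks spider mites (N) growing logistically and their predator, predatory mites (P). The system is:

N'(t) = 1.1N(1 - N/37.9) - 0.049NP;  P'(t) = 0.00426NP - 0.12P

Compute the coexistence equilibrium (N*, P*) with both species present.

From dP/dt = 0 with P > 0: 0.00426N* = 0.12, so N* = 28.2.
Substitute into dN/dt = 0: 1.1(1 - 28.2/37.9) = 0.049P*.
The bracket is 0.257, giving P* = 0.282/0.049 = 5.76.

N* ≈ 28.2, P* ≈ 5.76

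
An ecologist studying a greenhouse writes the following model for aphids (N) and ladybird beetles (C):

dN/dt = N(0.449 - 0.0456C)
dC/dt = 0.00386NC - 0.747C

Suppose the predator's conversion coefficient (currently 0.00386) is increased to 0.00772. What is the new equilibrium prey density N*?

At the interior fixed point, setting dC/dt = 0 with C > 0 fixes N* = (predator death rate)/(NC coefficient) — independent of the other coefficients.
With the change, N* = 0.747/0.00772 = 96.8; it falls from 194.

N* ≈ 96.8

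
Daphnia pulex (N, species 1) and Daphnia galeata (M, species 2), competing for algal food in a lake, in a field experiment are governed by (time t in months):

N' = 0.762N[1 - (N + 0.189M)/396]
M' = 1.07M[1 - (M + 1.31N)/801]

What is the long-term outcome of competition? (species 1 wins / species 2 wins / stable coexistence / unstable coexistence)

stable coexistence

Compare the nullcline intercepts: K1/α12 = 396/0.189 = 2100 > K2 = 801; K2/α21 = 801/1.31 = 611 > K1 = 396.
Since both inequalities hold, each species can invade when rare, so the interior equilibrium is stable.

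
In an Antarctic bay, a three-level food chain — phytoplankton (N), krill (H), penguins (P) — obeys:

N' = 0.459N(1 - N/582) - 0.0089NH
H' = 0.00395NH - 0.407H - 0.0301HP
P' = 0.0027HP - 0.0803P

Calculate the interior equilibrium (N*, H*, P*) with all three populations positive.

N* ≈ 246, H* ≈ 29.7, P* ≈ 18.8

From dP/dt = 0: 0.0027H* = 0.0803, so H* = 29.7.
From dN/dt = 0: 0.459(1 - N*/582) = 0.0089·29.7, giving N* = 582·(1 - 0.577) = 246.
From dH/dt = 0: 0.00395·246 - 0.407 = 0.0301P*, so P* = 0.566/0.0301 = 18.8.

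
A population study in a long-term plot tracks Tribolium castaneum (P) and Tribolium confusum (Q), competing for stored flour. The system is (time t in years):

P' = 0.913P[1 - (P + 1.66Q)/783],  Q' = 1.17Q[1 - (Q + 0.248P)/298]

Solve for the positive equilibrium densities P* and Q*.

Setting both brackets to zero gives the nullclines P + 1.66Q = 783 and 0.248P + Q = 298.
Substituting Q = 298 - 0.248P into the first: P(1 - 1.66·0.248) = 783 - 1.66·298.
So P* = 288/0.588 = 490, and then Q* = 298 - 0.248·490 = 176.

P* ≈ 490, Q* ≈ 176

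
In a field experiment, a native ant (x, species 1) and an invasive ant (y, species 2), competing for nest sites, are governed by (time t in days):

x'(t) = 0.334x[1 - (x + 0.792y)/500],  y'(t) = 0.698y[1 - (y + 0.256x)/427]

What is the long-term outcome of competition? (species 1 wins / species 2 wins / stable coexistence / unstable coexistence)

stable coexistence

Compare the nullcline intercepts: K1/α12 = 500/0.792 = 631 > K2 = 427; K2/α21 = 427/0.256 = 1670 > K1 = 500.
Since both inequalities hold, each species can invade when rare, so the interior equilibrium is stable.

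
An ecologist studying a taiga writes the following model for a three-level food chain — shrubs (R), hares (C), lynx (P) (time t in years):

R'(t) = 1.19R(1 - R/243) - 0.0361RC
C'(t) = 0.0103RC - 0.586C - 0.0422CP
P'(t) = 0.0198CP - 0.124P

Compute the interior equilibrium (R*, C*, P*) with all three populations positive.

From dP/dt = 0: 0.0198C* = 0.124, so C* = 6.26.
From dR/dt = 0: 1.19(1 - R*/243) = 0.0361·6.26, giving R* = 243·(1 - 0.19) = 197.
From dC/dt = 0: 0.0103·197 - 0.586 = 0.0422P*, so P* = 1.44/0.0422 = 34.2.

R* ≈ 197, C* ≈ 6.26, P* ≈ 34.2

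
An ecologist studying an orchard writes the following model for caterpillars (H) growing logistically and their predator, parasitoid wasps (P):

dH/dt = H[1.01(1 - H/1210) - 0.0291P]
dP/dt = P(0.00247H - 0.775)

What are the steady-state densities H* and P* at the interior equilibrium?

From dP/dt = 0 with P > 0: 0.00247H* = 0.775, so H* = 314.
Substitute into dH/dt = 0: 1.01(1 - 314/1210) = 0.0291P*.
The bracket is 0.741, giving P* = 0.748/0.0291 = 25.7.

H* ≈ 314, P* ≈ 25.7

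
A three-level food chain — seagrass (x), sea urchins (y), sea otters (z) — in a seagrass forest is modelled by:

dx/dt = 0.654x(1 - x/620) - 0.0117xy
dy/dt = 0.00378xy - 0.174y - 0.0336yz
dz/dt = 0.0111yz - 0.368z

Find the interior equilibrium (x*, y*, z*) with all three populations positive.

x* ≈ 252, y* ≈ 33.2, z* ≈ 23.2

From dz/dt = 0: 0.0111y* = 0.368, so y* = 33.2.
From dx/dt = 0: 0.654(1 - x*/620) = 0.0117·33.2, giving x* = 620·(1 - 0.593) = 252.
From dy/dt = 0: 0.00378·252 - 0.174 = 0.0336z*, so z* = 0.78/0.0336 = 23.2.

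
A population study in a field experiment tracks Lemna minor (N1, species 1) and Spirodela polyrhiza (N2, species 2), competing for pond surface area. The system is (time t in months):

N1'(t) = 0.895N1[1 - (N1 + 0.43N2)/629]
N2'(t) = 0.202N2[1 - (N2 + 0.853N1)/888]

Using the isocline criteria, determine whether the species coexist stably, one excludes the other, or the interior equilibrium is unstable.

stable coexistence

Compare the nullcline intercepts: K1/α12 = 629/0.43 = 1460 > K2 = 888; K2/α21 = 888/0.853 = 1040 > K1 = 629.
Since both inequalities hold, each species can invade when rare, so the interior equilibrium is stable.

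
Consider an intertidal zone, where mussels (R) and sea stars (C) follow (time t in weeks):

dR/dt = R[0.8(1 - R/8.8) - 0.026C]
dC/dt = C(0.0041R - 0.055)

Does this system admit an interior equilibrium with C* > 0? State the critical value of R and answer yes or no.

Threshold R = 13.4; K < 13.4, so no, the predator goes extinct.

The predator equation gives dC/dt > 0 only when R > 0.055/0.0041 = 13.4.
Without the predator, R → K = 8.8. Since 8.8 < 13.4, the predator cannot invade.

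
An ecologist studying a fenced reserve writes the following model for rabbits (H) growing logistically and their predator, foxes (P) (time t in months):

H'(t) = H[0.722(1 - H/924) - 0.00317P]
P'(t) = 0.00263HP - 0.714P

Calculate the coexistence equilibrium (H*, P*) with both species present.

H* ≈ 271, P* ≈ 161

From dP/dt = 0 with P > 0: 0.00263H* = 0.714, so H* = 271.
Substitute into dH/dt = 0: 0.722(1 - 271/924) = 0.00317P*.
The bracket is 0.706, giving P* = 0.51/0.00317 = 161.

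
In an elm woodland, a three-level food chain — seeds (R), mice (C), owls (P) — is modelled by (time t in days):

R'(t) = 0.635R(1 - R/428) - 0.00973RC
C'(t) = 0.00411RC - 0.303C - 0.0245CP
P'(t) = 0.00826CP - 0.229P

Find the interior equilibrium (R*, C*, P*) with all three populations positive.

From dP/dt = 0: 0.00826C* = 0.229, so C* = 27.7.
From dR/dt = 0: 0.635(1 - R*/428) = 0.00973·27.7, giving R* = 428·(1 - 0.425) = 246.
From dC/dt = 0: 0.00411·246 - 0.303 = 0.0245P*, so P* = 0.709/0.0245 = 28.9.

R* ≈ 246, C* ≈ 27.7, P* ≈ 28.9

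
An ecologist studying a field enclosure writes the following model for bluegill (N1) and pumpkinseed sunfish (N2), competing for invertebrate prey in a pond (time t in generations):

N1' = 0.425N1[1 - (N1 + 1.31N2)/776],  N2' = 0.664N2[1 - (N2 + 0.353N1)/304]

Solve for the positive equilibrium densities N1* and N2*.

Setting both brackets to zero gives the nullclines N1 + 1.31N2 = 776 and 0.353N1 + N2 = 304.
Substituting N2 = 304 - 0.353N1 into the first: N1(1 - 1.31·0.353) = 776 - 1.31·304.
So N1* = 378/0.538 = 703, and then N2* = 304 - 0.353·703 = 55.9.

N1* ≈ 703, N2* ≈ 55.9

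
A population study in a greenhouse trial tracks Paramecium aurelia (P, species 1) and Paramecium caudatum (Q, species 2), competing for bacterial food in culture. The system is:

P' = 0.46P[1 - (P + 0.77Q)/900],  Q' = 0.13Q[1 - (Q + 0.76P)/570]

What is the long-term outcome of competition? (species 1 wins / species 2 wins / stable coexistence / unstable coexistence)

Compare the nullcline intercepts: K1/α12 = 900/0.77 = 1170 > K2 = 570; K2/α21 = 570/0.76 = 750 < K1 = 900.
Since the inequalities point opposite ways, species 1 can invade but species 2 cannot.

species 1 excludes species 2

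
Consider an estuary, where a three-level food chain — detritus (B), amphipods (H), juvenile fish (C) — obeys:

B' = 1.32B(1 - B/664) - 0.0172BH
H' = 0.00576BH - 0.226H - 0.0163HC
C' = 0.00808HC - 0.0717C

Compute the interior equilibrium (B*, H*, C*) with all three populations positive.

B* ≈ 587, H* ≈ 8.87, C* ≈ 194

From dC/dt = 0: 0.00808H* = 0.0717, so H* = 8.87.
From dB/dt = 0: 1.32(1 - B*/664) = 0.0172·8.87, giving B* = 664·(1 - 0.116) = 587.
From dH/dt = 0: 0.00576·587 - 0.226 = 0.0163C*, so C* = 3.16/0.0163 = 194.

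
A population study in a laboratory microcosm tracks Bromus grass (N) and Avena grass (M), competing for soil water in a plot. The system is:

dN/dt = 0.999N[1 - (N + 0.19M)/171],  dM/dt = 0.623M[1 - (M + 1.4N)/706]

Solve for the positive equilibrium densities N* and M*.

N* ≈ 50.2, M* ≈ 636

Setting both brackets to zero gives the nullclines N + 0.19M = 171 and 1.4N + M = 706.
Substituting M = 706 - 1.4N into the first: N(1 - 0.19·1.4) = 171 - 0.19·706.
So N* = 36.9/0.734 = 50.2, and then M* = 706 - 1.4·50.2 = 636.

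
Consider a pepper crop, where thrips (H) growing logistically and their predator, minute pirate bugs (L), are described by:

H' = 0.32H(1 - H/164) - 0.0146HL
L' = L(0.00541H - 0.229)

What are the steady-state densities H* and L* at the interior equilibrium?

From dL/dt = 0 with L > 0: 0.00541H* = 0.229, so H* = 42.3.
Substitute into dH/dt = 0: 0.32(1 - 42.3/164) = 0.0146L*.
The bracket is 0.742, giving L* = 0.237/0.0146 = 16.3.

H* ≈ 42.3, L* ≈ 16.3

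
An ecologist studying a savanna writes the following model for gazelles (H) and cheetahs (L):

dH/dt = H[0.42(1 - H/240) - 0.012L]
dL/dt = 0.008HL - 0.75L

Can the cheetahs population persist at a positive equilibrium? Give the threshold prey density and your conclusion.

Threshold H = 93.8; K > 93.8, so yes, the predator persists.

The predator equation gives dL/dt > 0 only when H > 0.75/0.008 = 93.8.
Without the predator, H → K = 240. Since 240 > 93.8, the predator can invade and persist.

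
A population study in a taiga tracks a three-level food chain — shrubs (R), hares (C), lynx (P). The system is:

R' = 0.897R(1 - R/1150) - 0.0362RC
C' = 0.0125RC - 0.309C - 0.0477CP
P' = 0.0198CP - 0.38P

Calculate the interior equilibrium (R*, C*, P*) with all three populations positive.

From dP/dt = 0: 0.0198C* = 0.38, so C* = 19.2.
From dR/dt = 0: 0.897(1 - R*/1150) = 0.0362·19.2, giving R* = 1150·(1 - 0.775) = 259.
From dC/dt = 0: 0.0125·259 - 0.309 = 0.0477P*, so P* = 2.93/0.0477 = 61.5.

R* ≈ 259, C* ≈ 19.2, P* ≈ 61.5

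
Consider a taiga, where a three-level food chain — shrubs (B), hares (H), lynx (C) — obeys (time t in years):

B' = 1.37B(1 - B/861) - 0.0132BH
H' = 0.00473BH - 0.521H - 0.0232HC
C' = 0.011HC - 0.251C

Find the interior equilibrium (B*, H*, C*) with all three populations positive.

From dC/dt = 0: 0.011H* = 0.251, so H* = 22.8.
From dB/dt = 0: 1.37(1 - B*/861) = 0.0132·22.8, giving B* = 861·(1 - 0.22) = 672.
From dH/dt = 0: 0.00473·672 - 0.521 = 0.0232C*, so C* = 2.66/0.0232 = 114.

B* ≈ 672, H* ≈ 22.8, C* ≈ 114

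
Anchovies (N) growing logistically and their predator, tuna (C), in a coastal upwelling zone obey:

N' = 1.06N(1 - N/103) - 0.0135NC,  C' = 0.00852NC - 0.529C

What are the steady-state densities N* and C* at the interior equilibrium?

N* ≈ 62.1, C* ≈ 31.2

From dC/dt = 0 with C > 0: 0.00852N* = 0.529, so N* = 62.1.
Substitute into dN/dt = 0: 1.06(1 - 62.1/103) = 0.0135C*.
The bracket is 0.397, giving C* = 0.421/0.0135 = 31.2.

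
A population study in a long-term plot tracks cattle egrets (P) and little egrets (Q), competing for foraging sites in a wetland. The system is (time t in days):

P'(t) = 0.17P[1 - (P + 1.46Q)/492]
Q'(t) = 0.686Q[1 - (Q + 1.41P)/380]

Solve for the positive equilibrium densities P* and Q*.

P* ≈ 59.3, Q* ≈ 296

Setting both brackets to zero gives the nullclines P + 1.46Q = 492 and 1.41P + Q = 380.
Substituting Q = 380 - 1.41P into the first: P(1 - 1.46·1.41) = 492 - 1.46·380.
So P* = -62.8/-1.06 = 59.3, and then Q* = 380 - 1.41·59.3 = 296.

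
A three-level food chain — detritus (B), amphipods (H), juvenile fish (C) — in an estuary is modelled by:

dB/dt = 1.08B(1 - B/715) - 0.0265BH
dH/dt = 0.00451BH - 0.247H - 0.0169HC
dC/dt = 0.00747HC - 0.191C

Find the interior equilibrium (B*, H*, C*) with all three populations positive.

From dC/dt = 0: 0.00747H* = 0.191, so H* = 25.6.
From dB/dt = 0: 1.08(1 - B*/715) = 0.0265·25.6, giving B* = 715·(1 - 0.627) = 266.
From dH/dt = 0: 0.00451·266 - 0.247 = 0.0169C*, so C* = 0.955/0.0169 = 56.5.

B* ≈ 266, H* ≈ 25.6, C* ≈ 56.5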